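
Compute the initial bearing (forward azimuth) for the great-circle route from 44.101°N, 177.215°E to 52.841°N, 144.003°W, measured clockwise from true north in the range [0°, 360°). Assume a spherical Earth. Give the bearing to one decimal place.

Δλ = -144.003 − 177.215 = -321.218°; wrapped into (−180°, 180°]: 38.782°.
θ = atan2( sin Δλ · cos φ₂ , cos φ₁ · sin φ₂ − sin φ₁ · cos φ₂ · cos Δλ )
  = atan2(0.37834, 0.24463) = 57.114° → normalised to [0°, 360°): 57.114°.

57.1°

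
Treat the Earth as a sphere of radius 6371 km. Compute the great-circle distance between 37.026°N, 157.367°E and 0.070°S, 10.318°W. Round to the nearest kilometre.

Δλ = -10.318 − 157.367 = -167.685°.
Δφ = -0.070 − 37.026 = -37.096°.
a = sin²(Δφ/2) + cos φ₁ · cos φ₂ · sin²(Δλ/2) = 0.890363.
c = 2·atan2(√a, √(1−a)) = 2.46662 rad → d = 6371·c ≈ 15714.87 km.

15715 km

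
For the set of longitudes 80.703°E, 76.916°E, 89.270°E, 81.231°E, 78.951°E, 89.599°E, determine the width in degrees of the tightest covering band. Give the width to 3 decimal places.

12.683°

Sort the longitudes: +76.916°, +78.951°, +80.703°, +81.231°, +89.270°, +89.599°.
Eastward gaps between consecutive values (wrapping around): 2.035°, 1.752°, 0.528°, 8.039°, 0.329°, 347.317°.
Largest gap = 347.317° ⇒ minimal covering band is its complement: 360° − 347.317° = 12.683°.
Band runs from +76.916° eastward to +89.599°.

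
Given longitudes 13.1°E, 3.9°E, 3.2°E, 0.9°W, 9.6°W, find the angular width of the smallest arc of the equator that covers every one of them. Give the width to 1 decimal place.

22.7°

Sort the longitudes: -9.6°, -0.9°, +3.2°, +3.9°, +13.1°.
Eastward gaps between consecutive values (wrapping around): 8.7°, 4.1°, 0.7°, 9.2°, 337.3°.
Largest gap = 337.3° ⇒ minimal covering band is its complement: 360° − 337.3° = 22.7°.
Band runs from -9.6° eastward to +13.1°.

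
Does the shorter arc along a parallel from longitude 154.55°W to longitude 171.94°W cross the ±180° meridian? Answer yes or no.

Signed shortest Δλ = ((-171.94 − -154.55 + 180) mod 360) − 180 = -17.39°.
Going west by 17.39° from -154.55° reaches -171.94° without touching 180°.

No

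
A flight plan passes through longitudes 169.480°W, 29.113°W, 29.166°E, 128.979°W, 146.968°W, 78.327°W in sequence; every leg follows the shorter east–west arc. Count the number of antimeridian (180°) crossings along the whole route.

0

Leg 1: -169.480° → -29.113°, shortest Δλ = 140.367° (east) — does not cross 180°.
Leg 2: -29.113° → +29.166°, shortest Δλ = 58.279° (east) — does not cross 180°.
Leg 3: +29.166° → -128.979°, shortest Δλ = -158.145° (west) — does not cross 180°.
Leg 4: -128.979° → -146.968°, shortest Δλ = -17.989° (west) — does not cross 180°.
Leg 5: -146.968° → -78.327°, shortest Δλ = 68.641° (east) — does not cross 180°.
Total crossings: 0.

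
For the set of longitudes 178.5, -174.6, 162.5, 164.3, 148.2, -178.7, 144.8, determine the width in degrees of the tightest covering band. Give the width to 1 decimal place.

Sort the longitudes: -178.7°, -174.6°, +144.8°, +148.2°, +162.5°, +164.3°, +178.5°.
Eastward gaps between consecutive values (wrapping around): 4.1°, 319.4°, 3.4°, 14.3°, 1.8°, 14.2°, 2.8°.
Largest gap = 319.4° ⇒ minimal covering band is its complement: 360° − 319.4° = 40.6°.
Band runs from +144.8° eastward to -174.6°, crossing the antimeridian.

40.6°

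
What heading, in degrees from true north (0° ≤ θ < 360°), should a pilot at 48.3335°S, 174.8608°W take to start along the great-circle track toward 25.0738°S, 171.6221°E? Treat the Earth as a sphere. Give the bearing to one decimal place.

Δλ = 171.6221 − -174.8608 = 346.4829°; wrapped into (−180°, 180°]: -13.5171°.
θ = atan2( sin Δλ · cos φ₂ , cos φ₁ · sin φ₂ − sin φ₁ · cos φ₂ · cos Δλ )
  = atan2(-0.21171, 0.37616) = -29.372° → normalised to [0°, 360°): 330.628°.

330.6°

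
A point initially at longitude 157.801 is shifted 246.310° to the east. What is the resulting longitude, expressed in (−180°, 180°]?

+44.111°

Start at +157.801°; shift +246.310° → +404.111°.
+404.111° lies outside (−180°, 180°]; subtract 360° → +44.111°.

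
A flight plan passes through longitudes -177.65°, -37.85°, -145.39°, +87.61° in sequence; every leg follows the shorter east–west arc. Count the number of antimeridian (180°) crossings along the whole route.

Leg 1: -177.65° → -37.85°, shortest Δλ = 139.8° (east) — does not cross 180°.
Leg 2: -37.85° → -145.39°, shortest Δλ = -107.54° (west) — does not cross 180°.
Leg 3: -145.39° → +87.61°, shortest Δλ = -127.0° (west) — crosses 180°.
Total crossings: 1.

1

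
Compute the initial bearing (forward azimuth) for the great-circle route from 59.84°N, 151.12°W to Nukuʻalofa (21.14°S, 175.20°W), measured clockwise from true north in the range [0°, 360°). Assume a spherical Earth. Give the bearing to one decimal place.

Δλ = -175.20 − -151.12 = -24.08°.
θ = atan2( sin Δλ · cos φ₂ , cos φ₁ · sin φ₂ − sin φ₁ · cos φ₂ · cos Δλ )
  = atan2(-0.38055, -0.91745) = -157.472° → normalised to [0°, 360°): 202.528°.

202.5°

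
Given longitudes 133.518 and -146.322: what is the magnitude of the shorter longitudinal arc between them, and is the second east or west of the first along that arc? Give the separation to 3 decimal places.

80.160° east

Raw difference: -146.322 − 133.518 = -279.84°.
Normalise into (−180°, 180°]: -279.84° + 360° = 80.16°.
Positive ⇒ the second point lies to the east; separation 80.160°.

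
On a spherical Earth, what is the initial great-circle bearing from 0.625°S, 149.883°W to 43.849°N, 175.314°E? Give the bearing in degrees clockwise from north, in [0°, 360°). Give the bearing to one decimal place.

Δλ = 175.314 − -149.883 = 325.197°; wrapped into (−180°, 180°]: -34.803°.
θ = atan2( sin Δλ · cos φ₂ , cos φ₁ · sin φ₂ − sin φ₁ · cos φ₂ · cos Δλ )
  = atan2(-0.41161, 0.69918) = -30.486° → normalised to [0°, 360°): 329.514°.

329.5°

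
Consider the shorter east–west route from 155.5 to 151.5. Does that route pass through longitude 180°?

No

Signed shortest Δλ = ((151.5 − 155.5 + 180) mod 360) − 180 = -4.0°.
Going west by 4.0° from +155.5° reaches +151.5° without touching 180°.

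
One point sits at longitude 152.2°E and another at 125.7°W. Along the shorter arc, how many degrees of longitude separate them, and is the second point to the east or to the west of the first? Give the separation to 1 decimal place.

Raw difference: -125.7 − 152.2 = -277.9°.
Normalise into (−180°, 180°]: -277.9° + 360° = 82.1°.
Positive ⇒ the second point lies to the east; separation 82.1°.

82.1° east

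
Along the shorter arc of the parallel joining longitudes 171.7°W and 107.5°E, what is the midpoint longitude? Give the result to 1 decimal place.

147.9°E

Signed shortest Δλ from -171.7° to +107.5° is -80.8°.
Midpoint longitude = -171.7° + (-80.8°)/2 = -171.7° − 40.4° = -212.1°.
Normalise into (−180°, 180°]: +147.9°.
(The naïve average (-171.7 + +107.5)/2 = -32.1° is on the wrong side of the globe.)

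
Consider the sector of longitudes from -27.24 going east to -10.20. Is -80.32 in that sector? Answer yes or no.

Band width going east from -27.24° to -10.20°: ((-10.20 − -27.24) mod 360) = 17.04°.
Offset of -80.32° east of the west edge: ((-80.32 − -27.24) mod 360) = 306.92°.
306.92° > 17.04° ⇒ outside.

No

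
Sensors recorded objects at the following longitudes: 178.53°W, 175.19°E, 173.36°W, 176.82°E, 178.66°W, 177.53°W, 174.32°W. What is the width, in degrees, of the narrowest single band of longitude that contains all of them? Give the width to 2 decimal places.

11.45°

Sort the longitudes: -178.66°, -178.53°, -177.53°, -174.32°, -173.36°, +175.19°, +176.82°.
Eastward gaps between consecutive values (wrapping around): 0.13°, 1.00°, 3.21°, 0.96°, 348.55°, 1.63°, 4.52°.
Largest gap = 348.55° ⇒ minimal covering band is its complement: 360° − 348.55° = 11.45°.
Band runs from +175.19° eastward to -173.36°, crossing the antimeridian.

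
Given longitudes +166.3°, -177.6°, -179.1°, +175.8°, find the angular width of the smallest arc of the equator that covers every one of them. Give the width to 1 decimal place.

Sort the longitudes: -179.1°, -177.6°, +166.3°, +175.8°.
Eastward gaps between consecutive values (wrapping around): 1.5°, 343.9°, 9.5°, 5.1°.
Largest gap = 343.9° ⇒ minimal covering band is its complement: 360° − 343.9° = 16.1°.
Band runs from +166.3° eastward to -177.6°, crossing the antimeridian.

16.1°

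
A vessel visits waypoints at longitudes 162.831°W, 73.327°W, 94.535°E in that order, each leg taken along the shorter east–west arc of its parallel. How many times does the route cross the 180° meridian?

0

Leg 1: -162.831° → -73.327°, shortest Δλ = 89.504° (east) — does not cross 180°.
Leg 2: -73.327° → +94.535°, shortest Δλ = 167.862° (east) — does not cross 180°.
Total crossings: 0.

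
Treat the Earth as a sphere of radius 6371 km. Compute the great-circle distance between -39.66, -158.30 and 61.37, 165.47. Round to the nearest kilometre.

Δλ = 165.47 − -158.30 = 323.77°; wrapped into (−180°, 180°]: -36.23°.
Δφ = 61.37 − -39.66 = 101.03°.
a = sin²(Δφ/2) + cos φ₁ · cos φ₂ · sin²(Δλ/2) = 0.631322.
c = 2·atan2(√a, √(1−a)) = 1.83656 rad → d = 6371·c ≈ 11700.71 km.

11701 km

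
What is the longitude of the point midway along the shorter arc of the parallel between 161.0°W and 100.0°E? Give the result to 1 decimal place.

Signed shortest Δλ from -161.0° to +100.0° is -99.0°.
Midpoint longitude = -161.0° + (-99.0°)/2 = -161.0° − 49.5° = -210.5°.
Normalise into (−180°, 180°]: +149.5°.
(The naïve average (-161.0 + +100.0)/2 = -30.5° is on the wrong side of the globe.)

149.5°E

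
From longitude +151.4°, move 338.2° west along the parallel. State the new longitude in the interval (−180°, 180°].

+173.2°

Start at +151.4°; shift −338.2° → -186.8°.
-186.8° lies outside (−180°, 180°]; add 360° → +173.2°.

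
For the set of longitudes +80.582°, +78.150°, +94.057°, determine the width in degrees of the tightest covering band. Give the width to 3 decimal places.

Sort the longitudes: +78.150°, +80.582°, +94.057°.
Eastward gaps between consecutive values (wrapping around): 2.432°, 13.475°, 344.093°.
Largest gap = 344.093° ⇒ minimal covering band is its complement: 360° − 344.093° = 15.907°.
Band runs from +78.150° eastward to +94.057°.

15.907°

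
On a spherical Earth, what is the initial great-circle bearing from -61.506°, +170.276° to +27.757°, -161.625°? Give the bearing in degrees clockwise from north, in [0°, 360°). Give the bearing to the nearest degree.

Δλ = -161.625 − 170.276 = -331.901°; wrapped into (−180°, 180°]: 28.099°.
θ = atan2( sin Δλ · cos φ₂ , cos φ₁ · sin φ₂ − sin φ₁ · cos φ₂ · cos Δλ )
  = atan2(0.41680, 0.90825) = 24.651° → normalised to [0°, 360°): 24.651°.

25°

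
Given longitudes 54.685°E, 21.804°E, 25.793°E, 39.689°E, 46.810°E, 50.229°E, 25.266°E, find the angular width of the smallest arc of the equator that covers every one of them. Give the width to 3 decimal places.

Sort the longitudes: +21.804°, +25.266°, +25.793°, +39.689°, +46.810°, +50.229°, +54.685°.
Eastward gaps between consecutive values (wrapping around): 3.462°, 0.527°, 13.896°, 7.121°, 3.419°, 4.456°, 327.119°.
Largest gap = 327.119° ⇒ minimal covering band is its complement: 360° − 327.119° = 32.881°.
Band runs from +21.804° eastward to +54.685°.

32.881°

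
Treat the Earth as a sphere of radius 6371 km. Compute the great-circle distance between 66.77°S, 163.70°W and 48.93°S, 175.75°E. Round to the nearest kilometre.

Δλ = 175.75 − -163.70 = 339.45°; wrapped into (−180°, 180°]: -20.55°.
Δφ = -48.93 − -66.77 = 17.84°.
a = sin²(Δφ/2) + cos φ₁ · cos φ₂ · sin²(Δλ/2) = 0.032287.
c = 2·atan2(√a, √(1−a)) = 0.36133 rad → d = 6371·c ≈ 2302.05 km.

2302 km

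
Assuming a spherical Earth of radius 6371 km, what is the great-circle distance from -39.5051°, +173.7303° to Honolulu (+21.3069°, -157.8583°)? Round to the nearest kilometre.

Δλ = -157.8583 − 173.7303 = -331.5886°; wrapped into (−180°, 180°]: 28.4114°.
Δφ = 21.3069 − -39.5051 = 60.8120°.
a = sin²(Δφ/2) + cos φ₁ · cos φ₂ · sin²(Δλ/2) = 0.299452.
c = 2·atan2(√a, √(1−a)) = 1.15808 rad → d = 6371·c ≈ 7378.14 km.

7378 km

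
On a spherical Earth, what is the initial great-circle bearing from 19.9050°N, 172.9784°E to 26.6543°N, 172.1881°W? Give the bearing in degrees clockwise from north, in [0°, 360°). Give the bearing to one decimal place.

Δλ = -172.1881 − 172.9784 = -345.1665°; wrapped into (−180°, 180°]: 14.8335°.
θ = atan2( sin Δλ · cos φ₂ , cos φ₁ · sin φ₂ − sin φ₁ · cos φ₂ · cos Δλ )
  = atan2(0.22880, 0.12767) = 60.840° → normalised to [0°, 360°): 60.840°.

60.8°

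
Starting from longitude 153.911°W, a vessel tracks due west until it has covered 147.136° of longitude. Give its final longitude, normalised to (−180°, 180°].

58.953°E

Start at -153.911°; shift −147.136° → -301.047°.
-301.047° lies outside (−180°, 180°]; add 360° → +58.953°.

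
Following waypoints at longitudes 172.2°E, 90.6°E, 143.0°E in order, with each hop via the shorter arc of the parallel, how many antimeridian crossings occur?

Leg 1: +172.2° → +90.6°, shortest Δλ = -81.6° (west) — does not cross 180°.
Leg 2: +90.6° → +143.0°, shortest Δλ = 52.4° (east) — does not cross 180°.
Total crossings: 0.

0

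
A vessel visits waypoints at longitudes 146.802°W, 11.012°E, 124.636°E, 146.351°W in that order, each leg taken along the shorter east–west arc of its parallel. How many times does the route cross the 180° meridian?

Leg 1: -146.802° → +11.012°, shortest Δλ = 157.814° (east) — does not cross 180°.
Leg 2: +11.012° → +124.636°, shortest Δλ = 113.624° (east) — does not cross 180°.
Leg 3: +124.636° → -146.351°, shortest Δλ = 89.013° (east) — crosses 180°.
Total crossings: 1.

1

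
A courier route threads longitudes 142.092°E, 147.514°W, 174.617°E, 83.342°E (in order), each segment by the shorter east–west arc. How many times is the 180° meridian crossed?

Leg 1: +142.092° → -147.514°, shortest Δλ = 70.394° (east) — crosses 180°.
Leg 2: -147.514° → +174.617°, shortest Δλ = -37.869° (west) — crosses 180°.
Leg 3: +174.617° → +83.342°, shortest Δλ = -91.275° (west) — does not cross 180°.
Total crossings: 2.

2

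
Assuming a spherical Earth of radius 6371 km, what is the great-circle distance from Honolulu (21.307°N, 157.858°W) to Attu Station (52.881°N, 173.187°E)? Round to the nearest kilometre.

Δλ = 173.187 − -157.858 = 331.045°; wrapped into (−180°, 180°]: -28.955°.
Δφ = 52.881 − 21.307 = 31.574°.
a = sin²(Δφ/2) + cos φ₁ · cos φ₂ · sin²(Δλ/2) = 0.109157.
c = 2·atan2(√a, √(1−a)) = 0.67343 rad → d = 6371·c ≈ 4290.42 km.

4290 km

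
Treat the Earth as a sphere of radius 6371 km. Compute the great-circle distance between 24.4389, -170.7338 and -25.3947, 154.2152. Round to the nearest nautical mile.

Δλ = 154.2152 − -170.7338 = 324.9490°; wrapped into (−180°, 180°]: -35.0510°.
Δφ = -25.3947 − 24.4389 = -49.8336°.
a = sin²(Δφ/2) + cos φ₁ · cos φ₂ · sin²(Δλ/2) = 0.252073.
c = 2·atan2(√a, √(1−a)) = 1.05198 rad → d = 6371·c ≈ 6702.16 km ≈ 3618.87 nmi.

3619 nmi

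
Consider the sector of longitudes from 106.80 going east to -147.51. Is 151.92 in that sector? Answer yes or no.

Yes

Band width going east from +106.80° to -147.51°: ((-147.51 − 106.80) mod 360) = 105.69°.
Offset of +151.92° east of the west edge: ((151.92 − 106.80) mod 360) = 45.12°.
45.12° ≤ 105.69° ⇒ inside.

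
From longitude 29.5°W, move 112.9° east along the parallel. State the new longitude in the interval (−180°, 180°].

83.4°E

Start at -29.5°; shift +112.9° → +83.4°.
+83.4° already lies in (−180°, 180°].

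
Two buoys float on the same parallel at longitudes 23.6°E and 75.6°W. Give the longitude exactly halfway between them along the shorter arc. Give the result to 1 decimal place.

26.0°W

Signed shortest Δλ from +23.6° to -75.6° is -99.2°.
Midpoint longitude = +23.6° + (-99.2°)/2 = +23.6° − 49.6° = -26.0°.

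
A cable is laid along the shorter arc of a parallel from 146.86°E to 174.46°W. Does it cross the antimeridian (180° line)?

Yes

Naïve |-174.46 − 146.86| = 321.32° > 180°, so the shorter arc goes the other way round — across 180°.
Signed shortest Δλ = ((-174.46 − 146.86 + 180) mod 360) − 180 = 38.68°.
Going east by 38.68° from +146.86° passes through 180° before reaching -174.46°.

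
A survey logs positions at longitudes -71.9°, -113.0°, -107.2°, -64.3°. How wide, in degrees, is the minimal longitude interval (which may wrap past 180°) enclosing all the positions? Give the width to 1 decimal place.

48.7°

Sort the longitudes: -113.0°, -107.2°, -71.9°, -64.3°.
Eastward gaps between consecutive values (wrapping around): 5.8°, 35.3°, 7.6°, 311.3°.
Largest gap = 311.3° ⇒ minimal covering band is its complement: 360° − 311.3° = 48.7°.
Band runs from -113.0° eastward to -64.3°.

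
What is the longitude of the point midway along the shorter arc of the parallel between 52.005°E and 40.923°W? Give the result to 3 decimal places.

Signed shortest Δλ from +52.005° to -40.923° is -92.928°.
Midpoint longitude = +52.005° + (-92.928°)/2 = +52.005° − 46.464° = +5.541°.

5.541°E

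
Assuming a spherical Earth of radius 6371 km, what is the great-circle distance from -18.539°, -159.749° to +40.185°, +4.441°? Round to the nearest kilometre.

Δλ = 4.441 − -159.749 = 164.190°.
Δφ = 40.185 − -18.539 = 58.724°.
a = sin²(Δφ/2) + cos φ₁ · cos φ₂ · sin²(Δλ/2) = 0.951040.
c = 2·atan2(√a, √(1−a)) = 2.69536 rad → d = 6371·c ≈ 17172.15 km.

17172 km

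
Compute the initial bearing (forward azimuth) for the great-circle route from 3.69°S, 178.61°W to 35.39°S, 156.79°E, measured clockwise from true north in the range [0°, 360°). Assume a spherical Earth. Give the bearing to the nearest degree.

Δλ = 156.79 − -178.61 = 335.40°; wrapped into (−180°, 180°]: -24.60°.
θ = atan2( sin Δλ · cos φ₂ , cos φ₁ · sin φ₂ − sin φ₁ · cos φ₂ · cos Δλ )
  = atan2(-0.33936, -0.53023) = -147.380° → normalised to [0°, 360°): 212.620°.

213°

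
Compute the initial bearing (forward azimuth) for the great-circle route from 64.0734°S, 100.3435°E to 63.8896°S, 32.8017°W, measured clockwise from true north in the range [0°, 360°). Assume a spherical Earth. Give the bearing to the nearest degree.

206°

Δλ = -32.8017 − 100.3435 = -133.1452°.
θ = atan2( sin Δλ · cos φ₂ , cos φ₁ · sin φ₂ − sin φ₁ · cos φ₂ · cos Δλ )
  = atan2(-0.32111, -0.66327) = -154.167° → normalised to [0°, 360°): 205.833°.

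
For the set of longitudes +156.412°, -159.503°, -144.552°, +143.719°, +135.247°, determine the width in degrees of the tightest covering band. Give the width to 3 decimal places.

80.201°

Sort the longitudes: -159.503°, -144.552°, +135.247°, +143.719°, +156.412°.
Eastward gaps between consecutive values (wrapping around): 14.951°, 279.799°, 8.472°, 12.693°, 44.085°.
Largest gap = 279.799° ⇒ minimal covering band is its complement: 360° − 279.799° = 80.201°.
Band runs from +135.247° eastward to -144.552°, crossing the antimeridian.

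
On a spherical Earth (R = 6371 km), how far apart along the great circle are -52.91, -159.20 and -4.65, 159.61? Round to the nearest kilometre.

Δλ = 159.61 − -159.20 = 318.81°; wrapped into (−180°, 180°]: -41.19°.
Δφ = -4.65 − -52.91 = 48.26°.
a = sin²(Δφ/2) + cos φ₁ · cos φ₂ · sin²(Δλ/2) = 0.241499.
c = 2·atan2(√a, √(1−a)) = 1.02745 rad → d = 6371·c ≈ 6545.90 km.

6546 km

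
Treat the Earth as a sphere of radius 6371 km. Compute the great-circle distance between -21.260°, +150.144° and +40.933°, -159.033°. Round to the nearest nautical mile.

4686 nmi

Δλ = -159.033 − 150.144 = -309.177°; wrapped into (−180°, 180°]: 50.823°.
Δφ = 40.933 − -21.260 = 62.193°.
a = sin²(Δφ/2) + cos φ₁ · cos φ₂ · sin²(Δλ/2) = 0.396399.
c = 2·atan2(√a, √(1−a)) = 1.36208 rad → d = 6371·c ≈ 8677.83 km ≈ 4685.65 nmi.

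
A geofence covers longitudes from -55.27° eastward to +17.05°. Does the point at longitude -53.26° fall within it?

Band width going east from -55.27° to +17.05°: ((17.05 − -55.27) mod 360) = 72.32°.
Offset of -53.26° east of the west edge: ((-53.26 − -55.27) mod 360) = 2.01°.
2.01° ≤ 72.32° ⇒ inside.

Yes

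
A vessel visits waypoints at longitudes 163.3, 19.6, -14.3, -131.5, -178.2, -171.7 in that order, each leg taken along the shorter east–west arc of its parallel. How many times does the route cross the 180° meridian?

Leg 1: +163.3° → +19.6°, shortest Δλ = -143.7° (west) — does not cross 180°.
Leg 2: +19.6° → -14.3°, shortest Δλ = -33.9° (west) — does not cross 180°.
Leg 3: -14.3° → -131.5°, shortest Δλ = -117.2° (west) — does not cross 180°.
Leg 4: -131.5° → -178.2°, shortest Δλ = -46.7° (west) — does not cross 180°.
Leg 5: -178.2° → -171.7°, shortest Δλ = 6.5° (east) — does not cross 180°.
Total crossings: 0.

0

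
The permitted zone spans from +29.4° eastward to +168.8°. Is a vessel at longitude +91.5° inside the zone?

Yes

Band width going east from +29.4° to +168.8°: ((168.8 − 29.4) mod 360) = 139.4°.
Offset of +91.5° east of the west edge: ((91.5 − 29.4) mod 360) = 62.1°.
62.1° ≤ 139.4° ⇒ inside.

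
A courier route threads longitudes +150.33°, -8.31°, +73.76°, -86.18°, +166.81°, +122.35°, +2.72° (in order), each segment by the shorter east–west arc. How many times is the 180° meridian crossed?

Leg 1: +150.33° → -8.31°, shortest Δλ = -158.64° (west) — does not cross 180°.
Leg 2: -8.31° → +73.76°, shortest Δλ = 82.07° (east) — does not cross 180°.
Leg 3: +73.76° → -86.18°, shortest Δλ = -159.94° (west) — does not cross 180°.
Leg 4: -86.18° → +166.81°, shortest Δλ = -107.01° (west) — crosses 180°.
Leg 5: +166.81° → +122.35°, shortest Δλ = -44.46° (west) — does not cross 180°.
Leg 6: +122.35° → +2.72°, shortest Δλ = -119.63° (west) — does not cross 180°.
Total crossings: 1.

1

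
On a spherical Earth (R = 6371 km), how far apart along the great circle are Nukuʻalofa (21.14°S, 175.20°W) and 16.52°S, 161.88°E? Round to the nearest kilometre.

Δλ = 161.88 − -175.20 = 337.08°; wrapped into (−180°, 180°]: -22.92°.
Δφ = -16.52 − -21.14 = 4.62°.
a = sin²(Δφ/2) + cos φ₁ · cos φ₂ · sin²(Δλ/2) = 0.036923.
c = 2·atan2(√a, √(1−a)) = 0.38671 rad → d = 6371·c ≈ 2463.76 km.

2464 km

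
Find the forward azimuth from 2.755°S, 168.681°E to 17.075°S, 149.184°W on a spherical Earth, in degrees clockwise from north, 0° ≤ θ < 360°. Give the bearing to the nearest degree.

Δλ = -149.184 − 168.681 = -317.865°; wrapped into (−180°, 180°]: 42.135°.
θ = atan2( sin Δλ · cos φ₂ , cos φ₁ · sin φ₂ − sin φ₁ · cos φ₂ · cos Δλ )
  = atan2(0.64131, -0.25921) = 112.008° → normalised to [0°, 360°): 112.008°.

112°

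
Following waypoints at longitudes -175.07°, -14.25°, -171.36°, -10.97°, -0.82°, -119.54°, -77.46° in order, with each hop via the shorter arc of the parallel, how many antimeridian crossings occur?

0

Leg 1: -175.07° → -14.25°, shortest Δλ = 160.82° (east) — does not cross 180°.
Leg 2: -14.25° → -171.36°, shortest Δλ = -157.11° (west) — does not cross 180°.
Leg 3: -171.36° → -10.97°, shortest Δλ = 160.39° (east) — does not cross 180°.
Leg 4: -10.97° → -0.82°, shortest Δλ = 10.15° (east) — does not cross 180°.
Leg 5: -0.82° → -119.54°, shortest Δλ = -118.72° (west) — does not cross 180°.
Leg 6: -119.54° → -77.46°, shortest Δλ = 42.08° (east) — does not cross 180°.
Total crossings: 0.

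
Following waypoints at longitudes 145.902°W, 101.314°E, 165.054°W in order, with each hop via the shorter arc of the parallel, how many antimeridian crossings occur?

2

Leg 1: -145.902° → +101.314°, shortest Δλ = -112.784° (west) — crosses 180°.
Leg 2: +101.314° → -165.054°, shortest Δλ = 93.632° (east) — crosses 180°.
Total crossings: 2.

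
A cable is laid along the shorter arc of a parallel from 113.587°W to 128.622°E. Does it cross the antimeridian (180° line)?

Yes

Naïve |128.622 − -113.587| = 242.209° > 180°, so the shorter arc goes the other way round — across 180°.
Signed shortest Δλ = ((128.622 − -113.587 + 180) mod 360) − 180 = -117.791°.
Going west by 117.791° from -113.587° passes through 180° before reaching +128.622°.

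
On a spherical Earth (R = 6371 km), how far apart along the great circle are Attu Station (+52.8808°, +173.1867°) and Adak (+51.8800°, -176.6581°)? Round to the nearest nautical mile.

Δλ = -176.6581 − 173.1867 = -349.8448°; wrapped into (−180°, 180°]: 10.1552°.
Δφ = 51.8800 − 52.8808 = -1.0008°.
a = sin²(Δφ/2) + cos φ₁ · cos φ₂ · sin²(Δλ/2) = 0.002994.
c = 2·atan2(√a, √(1−a)) = 0.10950 rad → d = 6371·c ≈ 697.60 km ≈ 376.67 nmi.

377 nmi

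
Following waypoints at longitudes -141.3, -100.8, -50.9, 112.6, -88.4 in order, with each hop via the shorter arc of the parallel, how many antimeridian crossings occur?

1

Leg 1: -141.3° → -100.8°, shortest Δλ = 40.5° (east) — does not cross 180°.
Leg 2: -100.8° → -50.9°, shortest Δλ = 49.9° (east) — does not cross 180°.
Leg 3: -50.9° → +112.6°, shortest Δλ = 163.5° (east) — does not cross 180°.
Leg 4: +112.6° → -88.4°, shortest Δλ = 159.0° (east) — crosses 180°.
Total crossings: 1.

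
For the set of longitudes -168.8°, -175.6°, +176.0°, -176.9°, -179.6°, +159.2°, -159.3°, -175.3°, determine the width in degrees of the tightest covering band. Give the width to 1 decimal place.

Sort the longitudes: -179.6°, -176.9°, -175.6°, -175.3°, -168.8°, -159.3°, +159.2°, +176.0°.
Eastward gaps between consecutive values (wrapping around): 2.7°, 1.3°, 0.3°, 6.5°, 9.5°, 318.5°, 16.8°, 4.4°.
Largest gap = 318.5° ⇒ minimal covering band is its complement: 360° − 318.5° = 41.5°.
Band runs from +159.2° eastward to -159.3°, crossing the antimeridian.

41.5°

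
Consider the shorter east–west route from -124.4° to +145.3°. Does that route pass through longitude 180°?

Naïve |145.3 − -124.4| = 269.7° > 180°, so the shorter arc goes the other way round — across 180°.
Signed shortest Δλ = ((145.3 − -124.4 + 180) mod 360) − 180 = -90.3°.
Going west by 90.3° from -124.4° passes through 180° before reaching +145.3°.

Yes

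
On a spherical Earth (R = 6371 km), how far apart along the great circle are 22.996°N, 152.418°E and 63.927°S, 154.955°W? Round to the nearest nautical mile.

5767 nmi

Δλ = -154.955 − 152.418 = -307.373°; wrapped into (−180°, 180°]: 52.627°.
Δφ = -63.927 − 22.996 = -86.923°.
a = sin²(Δφ/2) + cos φ₁ · cos φ₂ · sin²(Δλ/2) = 0.552662.
c = 2·atan2(√a, √(1−a)) = 1.67632 rad → d = 6371·c ≈ 10679.81 km ≈ 5766.64 nmi.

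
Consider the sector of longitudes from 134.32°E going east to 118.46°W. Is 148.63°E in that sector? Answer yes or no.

Yes

Band width going east from +134.32° to -118.46°: ((-118.46 − 134.32) mod 360) = 107.22°.
Offset of +148.63° east of the west edge: ((148.63 − 134.32) mod 360) = 14.31°.
14.31° ≤ 107.22° ⇒ inside.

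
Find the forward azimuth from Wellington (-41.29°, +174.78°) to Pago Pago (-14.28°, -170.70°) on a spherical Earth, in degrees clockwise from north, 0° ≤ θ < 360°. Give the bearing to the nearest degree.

Δλ = -170.70 − 174.78 = -345.48°; wrapped into (−180°, 180°]: 14.52°.
θ = atan2( sin Δλ · cos φ₂ , cos φ₁ · sin φ₂ − sin φ₁ · cos φ₂ · cos Δλ )
  = atan2(0.24297, 0.43372) = 29.258° → normalised to [0°, 360°): 29.258°.

29°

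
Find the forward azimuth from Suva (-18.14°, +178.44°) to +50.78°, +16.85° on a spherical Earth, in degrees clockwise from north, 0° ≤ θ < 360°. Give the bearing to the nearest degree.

Δλ = 16.85 − 178.44 = -161.59°.
θ = atan2( sin Δλ · cos φ₂ , cos φ₁ · sin φ₂ − sin φ₁ · cos φ₂ · cos Δλ )
  = atan2(-0.19969, 0.54943) = -19.973° → normalised to [0°, 360°): 340.027°.

340°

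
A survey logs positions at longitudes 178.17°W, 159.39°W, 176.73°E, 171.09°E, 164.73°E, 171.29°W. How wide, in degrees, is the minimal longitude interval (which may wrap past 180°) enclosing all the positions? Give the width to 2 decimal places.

Sort the longitudes: -178.17°, -171.29°, -159.39°, +164.73°, +171.09°, +176.73°.
Eastward gaps between consecutive values (wrapping around): 6.88°, 11.90°, 324.12°, 6.36°, 5.64°, 5.10°.
Largest gap = 324.12° ⇒ minimal covering band is its complement: 360° − 324.12° = 35.88°.
Band runs from +164.73° eastward to -159.39°, crossing the antimeridian.

35.88°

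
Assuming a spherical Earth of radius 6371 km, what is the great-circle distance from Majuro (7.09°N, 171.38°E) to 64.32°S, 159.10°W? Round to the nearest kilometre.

Δλ = -159.10 − 171.38 = -330.48°; wrapped into (−180°, 180°]: 29.52°.
Δφ = -64.32 − 7.09 = -71.41°.
a = sin²(Δφ/2) + cos φ₁ · cos φ₂ · sin²(Δλ/2) = 0.368516.
c = 2·atan2(√a, √(1−a)) = 1.30470 rad → d = 6371·c ≈ 8312.23 km.

8312 km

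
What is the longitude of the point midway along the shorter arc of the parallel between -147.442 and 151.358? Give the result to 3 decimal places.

-178.042°

Signed shortest Δλ from -147.442° to +151.358° is -61.200°.
Midpoint longitude = -147.442° + (-61.200°)/2 = -147.442° − 30.600° = -178.042°.
(The naïve average (-147.442 + +151.358)/2 = 1.958° is on the wrong side of the globe.)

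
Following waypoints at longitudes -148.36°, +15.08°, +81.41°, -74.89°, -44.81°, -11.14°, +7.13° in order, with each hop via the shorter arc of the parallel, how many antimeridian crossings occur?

Leg 1: -148.36° → +15.08°, shortest Δλ = 163.44° (east) — does not cross 180°.
Leg 2: +15.08° → +81.41°, shortest Δλ = 66.33° (east) — does not cross 180°.
Leg 3: +81.41° → -74.89°, shortest Δλ = -156.3° (west) — does not cross 180°.
Leg 4: -74.89° → -44.81°, shortest Δλ = 30.08° (east) — does not cross 180°.
Leg 5: -44.81° → -11.14°, shortest Δλ = 33.67° (east) — does not cross 180°.
Leg 6: -11.14° → +7.13°, shortest Δλ = 18.27° (east) — does not cross 180°.
Total crossings: 0.

0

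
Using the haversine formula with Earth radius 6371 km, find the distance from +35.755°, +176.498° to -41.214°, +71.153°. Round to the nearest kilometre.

Δλ = 71.153 − 176.498 = -105.345°.
Δφ = -41.214 − 35.755 = -76.969°.
a = sin²(Δφ/2) + cos φ₁ · cos φ₂ · sin²(Δλ/2) = 0.773271.
c = 2·atan2(√a, √(1−a)) = 2.14903 rad → d = 6371·c ≈ 13691.45 km.

13691 km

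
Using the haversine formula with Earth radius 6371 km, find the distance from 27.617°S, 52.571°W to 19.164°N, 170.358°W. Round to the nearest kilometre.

13660 km

Δλ = -170.358 − -52.571 = -117.787°.
Δφ = 19.164 − -27.617 = 46.781°.
a = sin²(Δφ/2) + cos φ₁ · cos φ₂ · sin²(Δλ/2) = 0.771177.
c = 2·atan2(√a, √(1−a)) = 2.14403 rad → d = 6371·c ≈ 13659.63 km.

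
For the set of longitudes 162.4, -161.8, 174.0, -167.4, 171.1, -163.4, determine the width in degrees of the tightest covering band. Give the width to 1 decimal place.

35.8°

Sort the longitudes: -167.4°, -163.4°, -161.8°, +162.4°, +171.1°, +174.0°.
Eastward gaps between consecutive values (wrapping around): 4.0°, 1.6°, 324.2°, 8.7°, 2.9°, 18.6°.
Largest gap = 324.2° ⇒ minimal covering band is its complement: 360° − 324.2° = 35.8°.
Band runs from +162.4° eastward to -161.8°, crossing the antimeridian.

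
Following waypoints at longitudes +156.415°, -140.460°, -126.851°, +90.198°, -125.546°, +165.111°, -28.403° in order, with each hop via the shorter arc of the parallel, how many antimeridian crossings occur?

5

Leg 1: +156.415° → -140.460°, shortest Δλ = 63.125° (east) — crosses 180°.
Leg 2: -140.460° → -126.851°, shortest Δλ = 13.609° (east) — does not cross 180°.
Leg 3: -126.851° → +90.198°, shortest Δλ = -142.951° (west) — crosses 180°.
Leg 4: +90.198° → -125.546°, shortest Δλ = 144.256° (east) — crosses 180°.
Leg 5: -125.546° → +165.111°, shortest Δλ = -69.343° (west) — crosses 180°.
Leg 6: +165.111° → -28.403°, shortest Δλ = 166.486° (east) — crosses 180°.
Total crossings: 5.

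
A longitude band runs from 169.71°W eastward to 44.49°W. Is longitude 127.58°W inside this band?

Yes

Band width going east from -169.71° to -44.49°: ((-44.49 − -169.71) mod 360) = 125.22°.
Offset of -127.58° east of the west edge: ((-127.58 − -169.71) mod 360) = 42.13°.
42.13° ≤ 125.22° ⇒ inside.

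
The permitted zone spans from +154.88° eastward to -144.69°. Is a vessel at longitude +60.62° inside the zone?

No

Band width going east from +154.88° to -144.69°: ((-144.69 − 154.88) mod 360) = 60.43°.
Offset of +60.62° east of the west edge: ((60.62 − 154.88) mod 360) = 265.74°.
265.74° > 60.43° ⇒ outside.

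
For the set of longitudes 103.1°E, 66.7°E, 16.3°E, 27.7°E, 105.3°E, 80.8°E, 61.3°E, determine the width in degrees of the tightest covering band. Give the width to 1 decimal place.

Sort the longitudes: +16.3°, +27.7°, +61.3°, +66.7°, +80.8°, +103.1°, +105.3°.
Eastward gaps between consecutive values (wrapping around): 11.4°, 33.6°, 5.4°, 14.1°, 22.3°, 2.2°, 271.0°.
Largest gap = 271.0° ⇒ minimal covering band is its complement: 360° − 271.0° = 89.0°.
Band runs from +16.3° eastward to +105.3°.

89.0°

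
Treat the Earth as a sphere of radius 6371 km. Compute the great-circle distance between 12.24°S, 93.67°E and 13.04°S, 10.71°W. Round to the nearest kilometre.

Δλ = -10.71 − 93.67 = -104.38°.
Δφ = -13.04 − -12.24 = -0.80°.
a = sin²(Δφ/2) + cos φ₁ · cos φ₂ · sin²(Δλ/2) = 0.594306.
c = 2·atan2(√a, √(1−a)) = 1.76055 rad → d = 6371·c ≈ 11216.43 km.

11216 km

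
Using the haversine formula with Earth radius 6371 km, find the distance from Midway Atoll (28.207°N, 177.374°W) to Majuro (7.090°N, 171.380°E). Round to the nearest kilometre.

Δλ = 171.380 − -177.374 = 348.754°; wrapped into (−180°, 180°]: -11.246°.
Δφ = 7.090 − 28.207 = -21.117°.
a = sin²(Δφ/2) + cos φ₁ · cos φ₂ · sin²(Δλ/2) = 0.041972.
c = 2·atan2(√a, √(1−a)) = 0.41267 rad → d = 6371·c ≈ 2629.09 km.

2629 km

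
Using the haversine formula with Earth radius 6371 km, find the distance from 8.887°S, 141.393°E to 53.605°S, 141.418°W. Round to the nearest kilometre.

8369 km

Δλ = -141.418 − 141.393 = -282.811°; wrapped into (−180°, 180°]: 77.189°.
Δφ = -53.605 − -8.887 = -44.718°.
a = sin²(Δφ/2) + cos φ₁ · cos φ₂ · sin²(Δλ/2) = 0.372830.
c = 2·atan2(√a, √(1−a)) = 1.31363 rad → d = 6371·c ≈ 8369.14 km.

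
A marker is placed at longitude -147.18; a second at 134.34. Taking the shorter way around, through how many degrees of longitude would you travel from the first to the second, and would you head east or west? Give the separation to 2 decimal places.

78.48° west

Raw difference: 134.34 − -147.18 = 281.52°.
Normalise into (−180°, 180°]: 281.52° − 360° = -78.48°.
Negative ⇒ the second point lies to the west; separation 78.48°.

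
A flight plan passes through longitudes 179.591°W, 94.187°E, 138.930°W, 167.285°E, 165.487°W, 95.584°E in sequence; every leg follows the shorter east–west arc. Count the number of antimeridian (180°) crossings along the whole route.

Leg 1: -179.591° → +94.187°, shortest Δλ = -86.222° (west) — crosses 180°.
Leg 2: +94.187° → -138.930°, shortest Δλ = 126.883° (east) — crosses 180°.
Leg 3: -138.930° → +167.285°, shortest Δλ = -53.785° (west) — crosses 180°.
Leg 4: +167.285° → -165.487°, shortest Δλ = 27.228° (east) — crosses 180°.
Leg 5: -165.487° → +95.584°, shortest Δλ = -98.929° (west) — crosses 180°.
Total crossings: 5.

5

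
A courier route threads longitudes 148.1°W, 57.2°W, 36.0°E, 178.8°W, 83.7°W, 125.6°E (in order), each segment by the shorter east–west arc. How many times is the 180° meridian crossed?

Leg 1: -148.1° → -57.2°, shortest Δλ = 90.9° (east) — does not cross 180°.
Leg 2: -57.2° → +36.0°, shortest Δλ = 93.2° (east) — does not cross 180°.
Leg 3: +36.0° → -178.8°, shortest Δλ = 145.2° (east) — crosses 180°.
Leg 4: -178.8° → -83.7°, shortest Δλ = 95.1° (east) — does not cross 180°.
Leg 5: -83.7° → +125.6°, shortest Δλ = -150.7° (west) — crosses 180°.
Total crossings: 2.

2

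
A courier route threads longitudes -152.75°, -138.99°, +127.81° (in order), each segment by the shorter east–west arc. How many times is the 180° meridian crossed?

Leg 1: -152.75° → -138.99°, shortest Δλ = 13.76° (east) — does not cross 180°.
Leg 2: -138.99° → +127.81°, shortest Δλ = -93.2° (west) — crosses 180°.
Total crossings: 1.

1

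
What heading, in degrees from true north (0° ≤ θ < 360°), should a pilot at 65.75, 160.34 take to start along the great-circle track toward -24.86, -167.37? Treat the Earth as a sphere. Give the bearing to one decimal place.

150.9°

Δλ = -167.37 − 160.34 = -327.71°; wrapped into (−180°, 180°]: 32.29°.
θ = atan2( sin Δλ · cos φ₂ , cos φ₁ · sin φ₂ − sin φ₁ · cos φ₂ · cos Δλ )
  = atan2(0.48470, -0.87201) = 150.933° → normalised to [0°, 360°): 150.933°.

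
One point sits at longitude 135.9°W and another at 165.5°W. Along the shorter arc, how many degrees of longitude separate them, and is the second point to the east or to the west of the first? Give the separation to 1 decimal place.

Raw difference: -165.5 − -135.9 = -29.6°.
Normalise into (−180°, 180°]: -29.6° stays -29.6°.
Negative ⇒ the second point lies to the west; separation 29.6°.

29.6° west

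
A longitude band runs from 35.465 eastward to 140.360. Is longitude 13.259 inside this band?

Band width going east from +35.465° to +140.360°: ((140.360 − 35.465) mod 360) = 104.895°.
Offset of +13.259° east of the west edge: ((13.259 − 35.465) mod 360) = 337.794°.
337.794° > 104.895° ⇒ outside.

No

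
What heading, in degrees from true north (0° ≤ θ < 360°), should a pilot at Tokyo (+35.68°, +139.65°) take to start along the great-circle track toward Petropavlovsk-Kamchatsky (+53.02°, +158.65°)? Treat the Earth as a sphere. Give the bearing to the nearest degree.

Δλ = 158.65 − 139.65 = 19.00°.
θ = atan2( sin Δλ · cos φ₂ , cos φ₁ · sin φ₂ − sin φ₁ · cos φ₂ · cos Δλ )
  = atan2(0.19584, 0.31716) = 31.695° → normalised to [0°, 360°): 31.695°.

32°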